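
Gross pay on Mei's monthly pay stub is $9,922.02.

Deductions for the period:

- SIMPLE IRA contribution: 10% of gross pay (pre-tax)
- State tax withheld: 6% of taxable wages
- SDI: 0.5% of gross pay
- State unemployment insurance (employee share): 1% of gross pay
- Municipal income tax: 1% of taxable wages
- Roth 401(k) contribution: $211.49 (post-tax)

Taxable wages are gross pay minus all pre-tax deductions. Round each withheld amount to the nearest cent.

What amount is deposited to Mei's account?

SIMPLE IRA contribution: $9,922.02 × 0.1 = $992.20
Taxable wages = $9,922.02 − $992.20 = $8,929.82
Municipal income tax: $8,929.82 × 0.01 = $89.30
State tax withheld: $8,929.82 × 0.06 = $535.79
State unemployment insurance (employee share): $9,922.02 × 0.01 = $99.22
SDI: $9,922.02 × 0.005 = $49.61
Roth 401(k) contribution: $211.49
Total deductions = $992.20 + $89.30 + $535.79 + $99.22 + $49.61 + $211.49 = $1,977.61
Net pay = $9,922.02 − $1,977.61 = $7,944.41

$7,944.41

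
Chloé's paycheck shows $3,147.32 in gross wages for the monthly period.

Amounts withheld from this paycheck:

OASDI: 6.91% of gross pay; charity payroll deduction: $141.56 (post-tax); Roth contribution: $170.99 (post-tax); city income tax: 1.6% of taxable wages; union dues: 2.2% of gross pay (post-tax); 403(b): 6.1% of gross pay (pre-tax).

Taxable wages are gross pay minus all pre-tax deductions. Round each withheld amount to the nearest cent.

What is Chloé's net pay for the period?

$2,308.77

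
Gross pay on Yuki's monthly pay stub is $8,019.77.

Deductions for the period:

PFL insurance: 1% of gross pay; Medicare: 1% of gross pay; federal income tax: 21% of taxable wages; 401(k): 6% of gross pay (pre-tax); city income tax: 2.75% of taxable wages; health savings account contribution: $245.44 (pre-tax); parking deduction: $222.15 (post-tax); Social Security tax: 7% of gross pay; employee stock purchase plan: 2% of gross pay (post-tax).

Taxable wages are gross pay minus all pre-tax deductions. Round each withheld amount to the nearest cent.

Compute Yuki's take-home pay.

$4,456.69

401(k): $8,019.77 × 0.06 = $481.19
Health savings account contribution: $245.44
Pre-tax total = $481.19 + $245.44 = $726.63
Taxable wages = $8,019.77 − $726.63 = $7,293.14
City income tax: $7,293.14 × 0.0275 = $200.56
Federal income tax: $7,293.14 × 0.21 = $1,531.56
Medicare: $8,019.77 × 0.01 = $80.20
PFL insurance: $8,019.77 × 0.01 = $80.20
Social Security tax: $8,019.77 × 0.07 = $561.38
Parking deduction: $222.15
Employee stock purchase plan: $8,019.77 × 0.02 = $160.40
Total deductions = $481.19 + $245.44 + $200.56 + $1,531.56 + $80.20 + $80.20 + $561.38 + $222.15 + $160.40 = $3,563.08
Net pay = $8,019.77 − $3,563.08 = $4,456.69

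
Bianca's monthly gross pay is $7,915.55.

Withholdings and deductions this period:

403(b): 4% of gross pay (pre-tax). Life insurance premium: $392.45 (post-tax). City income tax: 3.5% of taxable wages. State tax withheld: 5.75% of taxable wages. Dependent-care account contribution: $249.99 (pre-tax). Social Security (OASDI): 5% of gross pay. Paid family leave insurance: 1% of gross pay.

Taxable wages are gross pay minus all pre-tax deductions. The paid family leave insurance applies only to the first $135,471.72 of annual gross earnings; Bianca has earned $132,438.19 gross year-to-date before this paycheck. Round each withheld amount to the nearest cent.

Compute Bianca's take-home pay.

Dependent-care account contribution: $249.99
403(b): $7,915.55 × 0.04 = $316.62
Pre-tax total = $249.99 + $316.62 = $566.61
Taxable wages = $7,915.55 − $566.61 = $7,348.94
City income tax: $7,348.94 × 0.035 = $257.21
State tax withheld: $7,348.94 × 0.0575 = $422.56
Social Security (OASDI): $7,915.55 × 0.05 = $395.78
Paid family leave insurance: only $135,471.72 − $132,438.19 = $3,033.53 of this check is subject → $3,033.53 × 0.01 = $30.34
Life insurance premium: $392.45
Total deductions = $249.99 + $316.62 + $257.21 + $422.56 + $395.78 + $30.34 + $392.45 = $2,064.95
Net pay = $7,915.55 − $2,064.95 = $5,850.60

$5,850.60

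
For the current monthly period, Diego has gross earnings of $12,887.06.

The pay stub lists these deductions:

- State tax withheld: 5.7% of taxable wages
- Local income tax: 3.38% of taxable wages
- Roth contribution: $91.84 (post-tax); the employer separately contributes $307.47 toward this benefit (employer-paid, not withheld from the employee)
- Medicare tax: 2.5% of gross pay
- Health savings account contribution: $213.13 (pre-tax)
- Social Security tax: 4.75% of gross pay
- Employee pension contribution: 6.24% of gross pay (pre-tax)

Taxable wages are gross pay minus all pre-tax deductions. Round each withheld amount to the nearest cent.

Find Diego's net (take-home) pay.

$9,765.84

Employee pension contribution: $12,887.06 × 0.0624 = $804.15
Health savings account contribution: $213.13
Pre-tax total = $804.15 + $213.13 = $1,017.28
Taxable wages = $12,887.06 − $1,017.28 = $11,869.78
Local income tax: $11,869.78 × 0.0338 = $401.20
State tax withheld: $11,869.78 × 0.057 = $676.58
Medicare tax: $12,887.06 × 0.025 = $322.18
Social Security tax: $12,887.06 × 0.0475 = $612.14
Roth contribution: $91.84
(Employer's $307.47 toward Roth contribution is not withheld from the employee.)
Total deductions = $804.15 + $213.13 + $401.20 + $676.58 + $322.18 + $612.14 + $91.84 = $3,121.22
Net pay = $12,887.06 − $3,121.22 = $9,765.84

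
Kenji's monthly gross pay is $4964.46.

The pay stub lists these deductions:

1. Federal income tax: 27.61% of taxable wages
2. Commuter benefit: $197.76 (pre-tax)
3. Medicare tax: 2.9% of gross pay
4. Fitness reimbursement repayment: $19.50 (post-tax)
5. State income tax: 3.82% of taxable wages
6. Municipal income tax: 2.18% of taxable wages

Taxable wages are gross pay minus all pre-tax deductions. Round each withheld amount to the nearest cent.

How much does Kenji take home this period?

$3001.14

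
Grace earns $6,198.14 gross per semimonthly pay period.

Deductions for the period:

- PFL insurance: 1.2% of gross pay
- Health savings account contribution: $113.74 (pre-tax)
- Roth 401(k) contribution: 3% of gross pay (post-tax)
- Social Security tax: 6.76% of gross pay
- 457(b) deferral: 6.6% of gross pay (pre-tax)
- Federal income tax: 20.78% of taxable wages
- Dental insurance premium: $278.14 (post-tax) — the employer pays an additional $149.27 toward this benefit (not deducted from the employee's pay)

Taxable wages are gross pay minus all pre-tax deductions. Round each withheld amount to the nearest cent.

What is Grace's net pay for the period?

Health savings account contribution: $113.74
457(b) deferral: $6,198.14 × 0.066 = $409.08
Pre-tax total = $113.74 + $409.08 = $522.82
Taxable wages = $6,198.14 − $522.82 = $5,675.32
Federal income tax: $5,675.32 × 0.2078 = $1,179.33
Social Security tax: $6,198.14 × 0.0676 = $418.99
PFL insurance: $6,198.14 × 0.012 = $74.38
Dental insurance premium: $278.14
Roth 401(k) contribution: $6,198.14 × 0.03 = $185.94
(Employer's $149.27 toward dental insurance premium is not withheld from the employee.)
Total deductions = $113.74 + $409.08 + $1,179.33 + $418.99 + $74.38 + $278.14 + $185.94 = $2,659.60
Net pay = $6,198.14 − $2,659.60 = $3,538.54

$3,538.54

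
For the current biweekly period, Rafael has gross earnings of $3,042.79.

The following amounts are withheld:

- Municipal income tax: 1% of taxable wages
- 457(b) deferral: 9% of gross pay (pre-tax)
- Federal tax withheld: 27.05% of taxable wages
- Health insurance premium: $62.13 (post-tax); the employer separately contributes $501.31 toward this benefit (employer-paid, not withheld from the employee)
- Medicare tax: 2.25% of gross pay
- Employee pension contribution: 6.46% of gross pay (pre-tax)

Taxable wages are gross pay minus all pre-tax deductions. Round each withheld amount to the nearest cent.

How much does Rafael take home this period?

457(b) deferral: $3,042.79 × 0.09 = $273.85
Employee pension contribution: $3,042.79 × 0.0646 = $196.56
Pre-tax total = $273.85 + $196.56 = $470.41
Taxable wages = $3,042.79 − $470.41 = $2,572.38
Municipal income tax: $2,572.38 × 0.01 = $25.72
Federal tax withheld: $2,572.38 × 0.2705 = $695.83
Medicare tax: $3,042.79 × 0.0225 = $68.46
Health insurance premium: $62.13
(Employer's $501.31 toward health insurance premium is not withheld from the employee.)
Total deductions = $273.85 + $196.56 + $25.72 + $695.83 + $68.46 + $62.13 = $1,322.55
Net pay = $3,042.79 − $1,322.55 = $1,720.24

$1,720.24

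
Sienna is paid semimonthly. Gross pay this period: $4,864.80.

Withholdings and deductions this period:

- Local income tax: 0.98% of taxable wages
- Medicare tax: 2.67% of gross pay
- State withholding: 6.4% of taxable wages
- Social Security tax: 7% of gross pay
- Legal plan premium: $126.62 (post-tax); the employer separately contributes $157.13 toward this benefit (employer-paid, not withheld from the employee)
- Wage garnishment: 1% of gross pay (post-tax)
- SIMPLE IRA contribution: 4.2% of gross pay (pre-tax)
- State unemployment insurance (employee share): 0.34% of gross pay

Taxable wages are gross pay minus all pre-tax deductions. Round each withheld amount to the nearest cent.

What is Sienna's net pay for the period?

SIMPLE IRA contribution: $4,864.80 × 0.042 = $204.32
Taxable wages = $4,864.80 − $204.32 = $4,660.48
State withholding: $4,660.48 × 0.064 = $298.27
Local income tax: $4,660.48 × 0.0098 = $45.67
State unemployment insurance (employee share): $4,864.80 × 0.0034 = $16.54
Social Security tax: $4,864.80 × 0.07 = $340.54
Medicare tax: $4,864.80 × 0.0267 = $129.89
Wage garnishment: $4,864.80 × 0.01 = $48.65
Legal plan premium: $126.62
(Employer's $157.13 toward legal plan premium is not withheld from the employee.)
Total deductions = $204.32 + $298.27 + $45.67 + $16.54 + $340.54 + $129.89 + $48.65 + $126.62 = $1,210.50
Net pay = $4,864.80 − $1,210.50 = $3,654.30

$3,654.30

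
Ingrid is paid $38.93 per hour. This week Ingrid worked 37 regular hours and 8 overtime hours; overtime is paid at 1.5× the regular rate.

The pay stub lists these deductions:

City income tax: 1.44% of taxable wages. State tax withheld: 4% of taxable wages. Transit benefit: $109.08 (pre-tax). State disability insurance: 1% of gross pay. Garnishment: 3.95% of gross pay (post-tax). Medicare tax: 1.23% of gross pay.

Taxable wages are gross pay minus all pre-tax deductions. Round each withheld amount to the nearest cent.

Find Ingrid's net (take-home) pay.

$1,582.76

Regular pay: 37 × $38.93 = $1,440.41
Overtime pay: 8 × $38.93 × 1.5 = $467.16
Gross pay = $1,440.41 + $467.16 = $1,907.57
Transit benefit: $109.08
Taxable wages = $1,907.57 − $109.08 = $1,798.49
City income tax: $1,798.49 × 0.0144 = $25.90
State tax withheld: $1,798.49 × 0.04 = $71.94
State disability insurance: $1,907.57 × 0.01 = $19.08
Medicare tax: $1,907.57 × 0.0123 = $23.46
Garnishment: $1,907.57 × 0.0395 = $75.35
Total deductions = $109.08 + $25.90 + $71.94 + $19.08 + $23.46 + $75.35 = $324.81
Net pay = $1,907.57 − $324.81 = $1,582.76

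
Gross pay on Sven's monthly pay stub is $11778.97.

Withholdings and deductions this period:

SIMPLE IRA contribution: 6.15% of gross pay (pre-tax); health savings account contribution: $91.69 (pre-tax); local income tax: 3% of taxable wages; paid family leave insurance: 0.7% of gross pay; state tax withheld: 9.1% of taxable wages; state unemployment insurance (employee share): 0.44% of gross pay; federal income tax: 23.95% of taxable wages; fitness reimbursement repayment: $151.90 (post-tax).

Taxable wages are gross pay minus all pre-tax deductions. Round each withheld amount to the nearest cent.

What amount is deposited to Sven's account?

SIMPLE IRA contribution: $11778.97 × 0.0615 = $724.41
Health savings account contribution: $91.69
Pre-tax total = $724.41 + $91.69 = $816.10
Taxable wages = $11778.97 − $816.10 = $10962.87
Federal income tax: $10962.87 × 0.2395 = $2625.61
Local income tax: $10962.87 × 0.03 = $328.89
State tax withheld: $10962.87 × 0.091 = $997.62
State unemployment insurance (employee share): $11778.97 × 0.0044 = $51.83
Paid family leave insurance: $11778.97 × 0.007 = $82.45
Fitness reimbursement repayment: $151.90
Total deductions = $724.41 + $91.69 + $2625.61 + $328.89 + $997.62 + $51.83 + $82.45 + $151.90 = $5054.40
Net pay = $11778.97 − $5054.40 = $6724.57

$6724.57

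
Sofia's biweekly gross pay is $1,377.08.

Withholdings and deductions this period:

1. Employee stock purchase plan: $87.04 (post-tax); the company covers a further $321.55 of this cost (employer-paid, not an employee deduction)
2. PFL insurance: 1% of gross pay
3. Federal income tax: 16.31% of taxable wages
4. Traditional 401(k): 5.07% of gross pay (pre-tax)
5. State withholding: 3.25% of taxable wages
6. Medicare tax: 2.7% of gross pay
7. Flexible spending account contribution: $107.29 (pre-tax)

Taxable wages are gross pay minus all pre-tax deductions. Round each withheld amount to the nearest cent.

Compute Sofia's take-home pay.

$827.26

Flexible spending account contribution: $107.29
Traditional 401(k): $1,377.08 × 0.0507 = $69.82
Pre-tax total = $107.29 + $69.82 = $177.11
Taxable wages = $1,377.08 − $177.11 = $1,199.97
State withholding: $1,199.97 × 0.0325 = $39.00
Federal income tax: $1,199.97 × 0.1631 = $195.72
Medicare tax: $1,377.08 × 0.027 = $37.18
PFL insurance: $1,377.08 × 0.01 = $13.77
Employee stock purchase plan: $87.04
(Employer's $321.55 toward employee stock purchase plan is not withheld from the employee.)
Total deductions = $107.29 + $69.82 + $39.00 + $195.72 + $37.18 + $13.77 + $87.04 = $549.82
Net pay = $1,377.08 − $549.82 = $827.26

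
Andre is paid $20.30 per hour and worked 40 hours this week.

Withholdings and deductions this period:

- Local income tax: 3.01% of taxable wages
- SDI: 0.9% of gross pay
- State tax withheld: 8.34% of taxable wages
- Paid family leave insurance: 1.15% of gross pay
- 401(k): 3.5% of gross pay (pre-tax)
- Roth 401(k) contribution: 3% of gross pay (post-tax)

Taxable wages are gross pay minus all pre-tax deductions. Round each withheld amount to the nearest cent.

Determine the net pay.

Gross pay: 40 × $20.30 = $812.00
401(k): $812.00 × 0.035 = $28.42
Taxable wages = $812.00 − $28.42 = $783.58
State tax withheld: $783.58 × 0.0834 = $65.35
Local income tax: $783.58 × 0.0301 = $23.59
Paid family leave insurance: $812.00 × 0.0115 = $9.34
SDI: $812.00 × 0.009 = $7.31
Roth 401(k) contribution: $812.00 × 0.03 = $24.36
Total deductions = $28.42 + $65.35 + $23.59 + $9.34 + $7.31 + $24.36 = $158.37
Net pay = $812.00 − $158.37 = $653.63

$653.63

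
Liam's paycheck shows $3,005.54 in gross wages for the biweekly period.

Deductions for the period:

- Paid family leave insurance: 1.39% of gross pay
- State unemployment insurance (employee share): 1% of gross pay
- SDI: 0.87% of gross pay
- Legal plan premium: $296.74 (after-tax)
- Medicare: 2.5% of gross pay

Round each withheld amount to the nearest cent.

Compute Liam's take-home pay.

$2,535.67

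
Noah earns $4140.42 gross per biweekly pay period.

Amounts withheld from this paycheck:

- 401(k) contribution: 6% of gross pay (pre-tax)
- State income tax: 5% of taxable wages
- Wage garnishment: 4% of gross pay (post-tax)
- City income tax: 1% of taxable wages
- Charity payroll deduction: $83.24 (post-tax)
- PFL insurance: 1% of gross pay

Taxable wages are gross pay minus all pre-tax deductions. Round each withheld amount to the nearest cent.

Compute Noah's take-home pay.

401(k) contribution: $4140.42 × 0.06 = $248.43
Taxable wages = $4140.42 − $248.43 = $3891.99
City income tax: $3891.99 × 0.01 = $38.92
State income tax: $3891.99 × 0.05 = $194.60
PFL insurance: $4140.42 × 0.01 = $41.40
Charity payroll deduction: $83.24
Wage garnishment: $4140.42 × 0.04 = $165.62
Total deductions = $248.43 + $38.92 + $194.60 + $41.40 + $83.24 + $165.62 = $772.21
Net pay = $4140.42 − $772.21 = $3368.21

$3368.21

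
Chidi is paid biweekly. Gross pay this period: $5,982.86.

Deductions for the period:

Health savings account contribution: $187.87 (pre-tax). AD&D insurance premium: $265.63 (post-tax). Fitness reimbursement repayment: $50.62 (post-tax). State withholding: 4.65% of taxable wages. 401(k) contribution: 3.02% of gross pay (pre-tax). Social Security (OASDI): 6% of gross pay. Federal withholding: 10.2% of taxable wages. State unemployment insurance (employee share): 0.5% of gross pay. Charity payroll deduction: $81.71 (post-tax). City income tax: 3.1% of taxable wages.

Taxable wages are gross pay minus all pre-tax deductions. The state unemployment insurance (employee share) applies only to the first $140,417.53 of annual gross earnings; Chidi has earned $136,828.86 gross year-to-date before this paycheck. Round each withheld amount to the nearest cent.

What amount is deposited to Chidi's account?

$3,831.67

Health savings account contribution: $187.87
401(k) contribution: $5,982.86 × 0.0302 = $180.68
Pre-tax total = $187.87 + $180.68 = $368.55
Taxable wages = $5,982.86 − $368.55 = $5,614.31
State withholding: $5,614.31 × 0.0465 = $261.07
Federal withholding: $5,614.31 × 0.102 = $572.66
City income tax: $5,614.31 × 0.031 = $174.04
State unemployment insurance (employee share): only $140,417.53 − $136,828.86 = $3,588.67 of this check is subject → $3,588.67 × 0.005 = $17.94
Social Security (OASDI): $5,982.86 × 0.06 = $358.97
AD&D insurance premium: $265.63
Fitness reimbursement repayment: $50.62
Charity payroll deduction: $81.71
Total deductions = $187.87 + $180.68 + $261.07 + $572.66 + $174.04 + $17.94 + $358.97 + $265.63 + $50.62 + $81.71 = $2,151.19
Net pay = $5,982.86 − $2,151.19 = $3,831.67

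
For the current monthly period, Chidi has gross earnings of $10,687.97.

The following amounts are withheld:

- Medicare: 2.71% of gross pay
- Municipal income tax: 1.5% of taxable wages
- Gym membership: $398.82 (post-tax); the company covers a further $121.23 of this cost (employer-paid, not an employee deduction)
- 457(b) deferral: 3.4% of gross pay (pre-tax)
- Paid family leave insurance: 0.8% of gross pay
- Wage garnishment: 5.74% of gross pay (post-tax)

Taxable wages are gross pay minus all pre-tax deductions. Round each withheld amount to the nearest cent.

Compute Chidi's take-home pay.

$8,782.26

457(b) deferral: $10,687.97 × 0.034 = $363.39
Taxable wages = $10,687.97 − $363.39 = $10,324.58
Municipal income tax: $10,324.58 × 0.015 = $154.87
Medicare: $10,687.97 × 0.0271 = $289.64
Paid family leave insurance: $10,687.97 × 0.008 = $85.50
Wage garnishment: $10,687.97 × 0.0574 = $613.49
Gym membership: $398.82
(Employer's $121.23 toward gym membership is not withheld from the employee.)
Total deductions = $363.39 + $154.87 + $289.64 + $85.50 + $613.49 + $398.82 = $1,905.71
Net pay = $10,687.97 − $1,905.71 = $8,782.26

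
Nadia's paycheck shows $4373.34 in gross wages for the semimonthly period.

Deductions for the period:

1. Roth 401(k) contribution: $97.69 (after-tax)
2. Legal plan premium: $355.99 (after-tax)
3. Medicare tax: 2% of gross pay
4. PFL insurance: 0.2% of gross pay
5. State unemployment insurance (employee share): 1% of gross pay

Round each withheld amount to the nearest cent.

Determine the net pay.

$3779.71

Medicare tax: $4373.34 × 0.02 = $87.47
PFL insurance: $4373.34 × 0.002 = $8.75
State unemployment insurance (employee share): $4373.34 × 0.01 = $43.73
Legal plan premium: $355.99
Roth 401(k) contribution: $97.69
Total deductions = $87.47 + $8.75 + $43.73 + $355.99 + $97.69 = $593.63
Net pay = $4373.34 − $593.63 = $3779.71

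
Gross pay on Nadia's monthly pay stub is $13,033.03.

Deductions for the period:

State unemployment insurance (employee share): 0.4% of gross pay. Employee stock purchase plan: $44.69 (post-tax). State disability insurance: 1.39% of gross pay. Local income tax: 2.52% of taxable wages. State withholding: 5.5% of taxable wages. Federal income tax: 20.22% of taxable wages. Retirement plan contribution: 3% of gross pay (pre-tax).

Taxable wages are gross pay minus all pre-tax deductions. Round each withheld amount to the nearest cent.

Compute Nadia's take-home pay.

Retirement plan contribution: $13,033.03 × 0.03 = $390.99
Taxable wages = $13,033.03 − $390.99 = $12,642.04
Federal income tax: $12,642.04 × 0.2022 = $2,556.22
Local income tax: $12,642.04 × 0.0252 = $318.58
State withholding: $12,642.04 × 0.055 = $695.31
State disability insurance: $13,033.03 × 0.0139 = $181.16
State unemployment insurance (employee share): $13,033.03 × 0.004 = $52.13
Employee stock purchase plan: $44.69
Total deductions = $390.99 + $2,556.22 + $318.58 + $695.31 + $181.16 + $52.13 + $44.69 = $4,239.08
Net pay = $13,033.03 − $4,239.08 = $8,793.95

$8,793.95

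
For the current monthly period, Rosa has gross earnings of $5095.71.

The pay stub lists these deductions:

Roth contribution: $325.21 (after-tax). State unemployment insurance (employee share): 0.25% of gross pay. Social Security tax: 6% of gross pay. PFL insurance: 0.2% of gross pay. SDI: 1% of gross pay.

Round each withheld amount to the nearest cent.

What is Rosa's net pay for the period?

SDI: $5095.71 × 0.01 = $50.96
PFL insurance: $5095.71 × 0.002 = $10.19
State unemployment insurance (employee share): $5095.71 × 0.0025 = $12.74
Social Security tax: $5095.71 × 0.06 = $305.74
Roth contribution: $325.21
Total deductions = $50.96 + $10.19 + $12.74 + $305.74 + $325.21 = $704.84
Net pay = $5095.71 − $704.84 = $4390.87

$4390.87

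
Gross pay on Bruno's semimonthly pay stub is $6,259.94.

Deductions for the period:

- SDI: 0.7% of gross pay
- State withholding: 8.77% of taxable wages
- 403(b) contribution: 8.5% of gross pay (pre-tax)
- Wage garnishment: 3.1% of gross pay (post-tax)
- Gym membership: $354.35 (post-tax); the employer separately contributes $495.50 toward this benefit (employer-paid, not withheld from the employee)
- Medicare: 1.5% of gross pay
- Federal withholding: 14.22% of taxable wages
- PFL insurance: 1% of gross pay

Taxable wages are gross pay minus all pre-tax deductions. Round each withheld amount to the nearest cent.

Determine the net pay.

403(b) contribution: $6,259.94 × 0.085 = $532.09
Taxable wages = $6,259.94 − $532.09 = $5,727.85
State withholding: $5,727.85 × 0.0877 = $502.33
Federal withholding: $5,727.85 × 0.1422 = $814.50
SDI: $6,259.94 × 0.007 = $43.82
PFL insurance: $6,259.94 × 0.01 = $62.60
Medicare: $6,259.94 × 0.015 = $93.90
Wage garnishment: $6,259.94 × 0.031 = $194.06
Gym membership: $354.35
(Employer's $495.50 toward gym membership is not withheld from the employee.)
Total deductions = $532.09 + $502.33 + $814.50 + $43.82 + $62.60 + $93.90 + $194.06 + $354.35 = $2,597.65
Net pay = $6,259.94 − $2,597.65 = $3,662.29

$3,662.29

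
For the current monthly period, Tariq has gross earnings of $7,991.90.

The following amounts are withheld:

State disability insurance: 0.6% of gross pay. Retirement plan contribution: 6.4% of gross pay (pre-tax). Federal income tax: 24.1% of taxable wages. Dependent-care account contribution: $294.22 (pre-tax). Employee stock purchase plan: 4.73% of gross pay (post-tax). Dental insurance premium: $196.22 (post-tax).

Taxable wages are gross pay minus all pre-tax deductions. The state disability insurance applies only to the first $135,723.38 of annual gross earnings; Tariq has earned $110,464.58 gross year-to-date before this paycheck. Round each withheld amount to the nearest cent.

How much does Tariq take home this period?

Retirement plan contribution: $7,991.90 × 0.064 = $511.48
Dependent-care account contribution: $294.22
Pre-tax total = $511.48 + $294.22 = $805.70
Taxable wages = $7,991.90 − $805.70 = $7,186.20
Federal income tax: $7,186.20 × 0.241 = $1,731.87
State disability insurance: cap not yet reached, full $7,991.90 is subject → $7,991.90 × 0.006 = $47.95
Employee stock purchase plan: $7,991.90 × 0.0473 = $378.02
Dental insurance premium: $196.22
Total deductions = $511.48 + $294.22 + $1,731.87 + $47.95 + $378.02 + $196.22 = $3,159.76
Net pay = $7,991.90 − $3,159.76 = $4,832.14

$4,832.14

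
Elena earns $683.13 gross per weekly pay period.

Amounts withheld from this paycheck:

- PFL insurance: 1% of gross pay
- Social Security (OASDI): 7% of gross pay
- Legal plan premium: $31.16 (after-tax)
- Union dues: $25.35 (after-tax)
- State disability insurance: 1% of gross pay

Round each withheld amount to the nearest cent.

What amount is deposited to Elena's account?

Social Security (OASDI): $683.13 × 0.07 = $47.82
PFL insurance: $683.13 × 0.01 = $6.83
State disability insurance: $683.13 × 0.01 = $6.83
Union dues: $25.35
Legal plan premium: $31.16
Total deductions = $47.82 + $6.83 + $6.83 + $25.35 + $31.16 = $117.99
Net pay = $683.13 − $117.99 = $565.14

$565.14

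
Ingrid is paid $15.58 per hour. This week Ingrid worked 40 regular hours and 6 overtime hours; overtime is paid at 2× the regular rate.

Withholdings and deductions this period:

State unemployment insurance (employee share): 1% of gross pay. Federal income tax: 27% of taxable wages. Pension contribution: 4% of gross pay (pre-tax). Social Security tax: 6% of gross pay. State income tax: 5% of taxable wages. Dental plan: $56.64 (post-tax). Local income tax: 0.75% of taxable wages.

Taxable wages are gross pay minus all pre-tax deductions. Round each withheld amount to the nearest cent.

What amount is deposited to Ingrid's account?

$409.69

Regular pay: 40 × $15.58 = $623.20
Overtime pay: 6 × $15.58 × 2 = $186.96
Gross pay = $623.20 + $186.96 = $810.16
Pension contribution: $810.16 × 0.04 = $32.41
Taxable wages = $810.16 − $32.41 = $777.75
Local income tax: $777.75 × 0.0075 = $5.83
State income tax: $777.75 × 0.05 = $38.89
Federal income tax: $777.75 × 0.27 = $209.99
Social Security tax: $810.16 × 0.06 = $48.61
State unemployment insurance (employee share): $810.16 × 0.01 = $8.10
Dental plan: $56.64
Total deductions = $32.41 + $5.83 + $38.89 + $209.99 + $48.61 + $8.10 + $56.64 = $400.47
Net pay = $810.16 − $400.47 = $409.69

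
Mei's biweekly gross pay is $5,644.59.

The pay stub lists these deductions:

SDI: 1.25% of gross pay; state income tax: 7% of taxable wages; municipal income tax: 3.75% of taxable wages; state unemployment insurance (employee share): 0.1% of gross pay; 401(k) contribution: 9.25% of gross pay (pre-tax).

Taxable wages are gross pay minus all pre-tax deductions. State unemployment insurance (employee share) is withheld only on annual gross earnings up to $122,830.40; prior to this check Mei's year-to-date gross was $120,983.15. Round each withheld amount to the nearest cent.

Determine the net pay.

$4,499.40

401(k) contribution: $5,644.59 × 0.0925 = $522.12
Taxable wages = $5,644.59 − $522.12 = $5,122.47
Municipal income tax: $5,122.47 × 0.0375 = $192.09
State income tax: $5,122.47 × 0.07 = $358.57
State unemployment insurance (employee share): only $122,830.40 − $120,983.15 = $1,847.25 of this check is subject → $1,847.25 × 0.001 = $1.85
SDI: $5,644.59 × 0.0125 = $70.56
Total deductions = $522.12 + $192.09 + $358.57 + $1.85 + $70.56 = $1,145.19
Net pay = $5,644.59 − $1,145.19 = $4,499.40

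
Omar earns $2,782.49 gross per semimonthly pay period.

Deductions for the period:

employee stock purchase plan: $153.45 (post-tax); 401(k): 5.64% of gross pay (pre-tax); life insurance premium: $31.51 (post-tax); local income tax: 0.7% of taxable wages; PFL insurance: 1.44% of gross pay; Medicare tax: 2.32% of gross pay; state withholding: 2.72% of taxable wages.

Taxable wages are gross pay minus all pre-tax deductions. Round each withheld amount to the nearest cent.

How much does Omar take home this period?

$2,246.18

401(k): $2,782.49 × 0.0564 = $156.93
Taxable wages = $2,782.49 − $156.93 = $2,625.56
State withholding: $2,625.56 × 0.0272 = $71.42
Local income tax: $2,625.56 × 0.007 = $18.38
PFL insurance: $2,782.49 × 0.0144 = $40.07
Medicare tax: $2,782.49 × 0.0232 = $64.55
Life insurance premium: $31.51
Employee stock purchase plan: $153.45
Total deductions = $156.93 + $71.42 + $18.38 + $40.07 + $64.55 + $31.51 + $153.45 = $536.31
Net pay = $2,782.49 − $536.31 = $2,246.18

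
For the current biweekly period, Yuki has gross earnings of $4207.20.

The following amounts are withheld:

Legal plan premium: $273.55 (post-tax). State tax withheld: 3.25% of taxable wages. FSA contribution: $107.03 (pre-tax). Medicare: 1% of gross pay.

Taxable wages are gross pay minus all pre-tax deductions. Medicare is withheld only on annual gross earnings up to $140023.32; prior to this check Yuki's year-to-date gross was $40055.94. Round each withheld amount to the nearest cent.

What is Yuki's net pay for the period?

FSA contribution: $107.03
Taxable wages = $4207.20 − $107.03 = $4100.17
State tax withheld: $4100.17 × 0.0325 = $133.26
Medicare: cap not yet reached, full $4207.20 is subject → $4207.20 × 0.01 = $42.07
Legal plan premium: $273.55
Total deductions = $107.03 + $133.26 + $42.07 + $273.55 = $555.91
Net pay = $4207.20 − $555.91 = $3651.29

$3651.29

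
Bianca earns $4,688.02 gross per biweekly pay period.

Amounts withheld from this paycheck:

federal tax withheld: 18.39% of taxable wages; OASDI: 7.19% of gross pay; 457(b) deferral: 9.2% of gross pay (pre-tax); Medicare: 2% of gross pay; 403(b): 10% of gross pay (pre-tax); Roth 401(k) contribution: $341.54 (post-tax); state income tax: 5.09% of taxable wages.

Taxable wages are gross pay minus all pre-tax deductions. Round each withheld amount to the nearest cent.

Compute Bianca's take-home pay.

457(b) deferral: $4,688.02 × 0.092 = $431.30
403(b): $4,688.02 × 0.1 = $468.80
Pre-tax total = $431.30 + $468.80 = $900.10
Taxable wages = $4,688.02 − $900.10 = $3,787.92
Federal tax withheld: $3,787.92 × 0.1839 = $696.60
State income tax: $3,787.92 × 0.0509 = $192.81
Medicare: $4,688.02 × 0.02 = $93.76
OASDI: $4,688.02 × 0.0719 = $337.07
Roth 401(k) contribution: $341.54
Total deductions = $431.30 + $468.80 + $696.60 + $192.81 + $93.76 + $337.07 + $341.54 = $2,561.88
Net pay = $4,688.02 − $2,561.88 = $2,126.14

$2,126.14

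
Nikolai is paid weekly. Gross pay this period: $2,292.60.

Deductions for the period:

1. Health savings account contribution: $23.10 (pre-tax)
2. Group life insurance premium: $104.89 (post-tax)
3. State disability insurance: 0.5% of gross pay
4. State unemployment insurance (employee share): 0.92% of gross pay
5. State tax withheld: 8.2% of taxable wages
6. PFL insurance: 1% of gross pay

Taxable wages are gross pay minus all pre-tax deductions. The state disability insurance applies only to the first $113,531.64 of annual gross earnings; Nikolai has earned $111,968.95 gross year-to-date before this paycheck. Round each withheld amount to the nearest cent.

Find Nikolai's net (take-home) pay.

Health savings account contribution: $23.10
Taxable wages = $2,292.60 − $23.10 = $2,269.50
State tax withheld: $2,269.50 × 0.082 = $186.10
PFL insurance: $2,292.60 × 0.01 = $22.93
State unemployment insurance (employee share): $2,292.60 × 0.0092 = $21.09
State disability insurance: only $113,531.64 − $111,968.95 = $1,562.69 of this check is subject → $1,562.69 × 0.005 = $7.81
Group life insurance premium: $104.89
Total deductions = $23.10 + $186.10 + $22.93 + $21.09 + $7.81 + $104.89 = $365.92
Net pay = $2,292.60 − $365.92 = $1,926.68

$1,926.68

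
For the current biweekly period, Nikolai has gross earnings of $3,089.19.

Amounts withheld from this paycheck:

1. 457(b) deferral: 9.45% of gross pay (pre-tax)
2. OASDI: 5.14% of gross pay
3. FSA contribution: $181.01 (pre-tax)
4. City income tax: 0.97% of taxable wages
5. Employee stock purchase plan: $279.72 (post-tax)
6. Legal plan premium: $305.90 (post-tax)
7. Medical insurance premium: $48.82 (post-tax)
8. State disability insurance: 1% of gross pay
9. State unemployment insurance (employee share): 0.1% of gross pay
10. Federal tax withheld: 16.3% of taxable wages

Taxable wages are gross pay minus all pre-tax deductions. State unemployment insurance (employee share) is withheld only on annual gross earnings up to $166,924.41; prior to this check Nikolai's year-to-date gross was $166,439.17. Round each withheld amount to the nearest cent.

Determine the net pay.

$1,339.82

FSA contribution: $181.01
457(b) deferral: $3,089.19 × 0.0945 = $291.93
Pre-tax total = $181.01 + $291.93 = $472.94
Taxable wages = $3,089.19 − $472.94 = $2,616.25
City income tax: $2,616.25 × 0.0097 = $25.38
Federal tax withheld: $2,616.25 × 0.163 = $426.45
State disability insurance: $3,089.19 × 0.01 = $30.89
OASDI: $3,089.19 × 0.0514 = $158.78
State unemployment insurance (employee share): only $166,924.41 − $166,439.17 = $485.24 of this check is subject → $485.24 × 0.001 = $0.49
Employee stock purchase plan: $279.72
Legal plan premium: $305.90
Medical insurance premium: $48.82
Total deductions = $181.01 + $291.93 + $25.38 + $426.45 + $30.89 + $158.78 + $0.49 + $279.72 + $305.90 + $48.82 = $1,749.37
Net pay = $3,089.19 − $1,749.37 = $1,339.82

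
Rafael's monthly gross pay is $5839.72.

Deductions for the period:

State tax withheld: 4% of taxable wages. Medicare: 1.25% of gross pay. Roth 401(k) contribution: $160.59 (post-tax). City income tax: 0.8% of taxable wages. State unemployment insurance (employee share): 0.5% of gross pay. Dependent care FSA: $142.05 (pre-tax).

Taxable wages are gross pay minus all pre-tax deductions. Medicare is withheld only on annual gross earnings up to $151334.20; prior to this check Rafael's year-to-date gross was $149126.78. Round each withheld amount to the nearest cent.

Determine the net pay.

Dependent care FSA: $142.05
Taxable wages = $5839.72 − $142.05 = $5697.67
State tax withheld: $5697.67 × 0.04 = $227.91
City income tax: $5697.67 × 0.008 = $45.58
Medicare: only $151334.20 − $149126.78 = $2207.42 of this check is subject → $2207.42 × 0.0125 = $27.59
State unemployment insurance (employee share): $5839.72 × 0.005 = $29.20
Roth 401(k) contribution: $160.59
Total deductions = $142.05 + $227.91 + $45.58 + $27.59 + $29.20 + $160.59 = $632.92
Net pay = $5839.72 − $632.92 = $5206.80

$5206.80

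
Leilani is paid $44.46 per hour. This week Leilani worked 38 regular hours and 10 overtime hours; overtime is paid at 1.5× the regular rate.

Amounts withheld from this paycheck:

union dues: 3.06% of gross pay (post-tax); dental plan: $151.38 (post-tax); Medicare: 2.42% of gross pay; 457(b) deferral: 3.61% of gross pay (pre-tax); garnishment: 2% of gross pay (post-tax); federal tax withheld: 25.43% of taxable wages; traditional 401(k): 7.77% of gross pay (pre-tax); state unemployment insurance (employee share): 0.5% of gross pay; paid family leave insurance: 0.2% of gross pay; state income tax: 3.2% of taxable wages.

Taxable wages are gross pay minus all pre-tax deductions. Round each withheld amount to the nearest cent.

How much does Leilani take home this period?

$1,146.24

Regular pay: 38 × $44.46 = $1,689.48
Overtime pay: 10 × $44.46 × 1.5 = $666.90
Gross pay = $1,689.48 + $666.90 = $2,356.38
Traditional 401(k): $2,356.38 × 0.0777 = $183.09
457(b) deferral: $2,356.38 × 0.0361 = $85.07
Pre-tax total = $183.09 + $85.07 = $268.16
Taxable wages = $2,356.38 − $268.16 = $2,088.22
State income tax: $2,088.22 × 0.032 = $66.82
Federal tax withheld: $2,088.22 × 0.2543 = $531.03
State unemployment insurance (employee share): $2,356.38 × 0.005 = $11.78
Paid family leave insurance: $2,356.38 × 0.002 = $4.71
Medicare: $2,356.38 × 0.0242 = $57.02
Garnishment: $2,356.38 × 0.02 = $47.13
Dental plan: $151.38
Union dues: $2,356.38 × 0.0306 = $72.11
Total deductions = $183.09 + $85.07 + $66.82 + $531.03 + $11.78 + $4.71 + $57.02 + $47.13 + $151.38 + $72.11 = $1,210.14
Net pay = $2,356.38 − $1,210.14 = $1,146.24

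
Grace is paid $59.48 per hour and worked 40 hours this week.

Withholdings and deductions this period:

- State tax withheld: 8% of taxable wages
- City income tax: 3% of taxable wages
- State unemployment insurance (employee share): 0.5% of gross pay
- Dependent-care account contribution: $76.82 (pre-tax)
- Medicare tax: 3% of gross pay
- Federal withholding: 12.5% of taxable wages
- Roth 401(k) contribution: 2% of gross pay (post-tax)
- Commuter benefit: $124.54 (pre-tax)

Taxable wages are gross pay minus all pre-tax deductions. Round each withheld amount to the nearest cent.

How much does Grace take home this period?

$1,535.18

Gross pay: 40 × $59.48 = $2,379.20
Dependent-care account contribution: $76.82
Commuter benefit: $124.54
Pre-tax total = $76.82 + $124.54 = $201.36
Taxable wages = $2,379.20 − $201.36 = $2,177.84
Federal withholding: $2,177.84 × 0.125 = $272.23
State tax withheld: $2,177.84 × 0.08 = $174.23
City income tax: $2,177.84 × 0.03 = $65.34
State unemployment insurance (employee share): $2,379.20 × 0.005 = $11.90
Medicare tax: $2,379.20 × 0.03 = $71.38
Roth 401(k) contribution: $2,379.20 × 0.02 = $47.58
Total deductions = $76.82 + $124.54 + $272.23 + $174.23 + $65.34 + $11.90 + $71.38 + $47.58 = $844.02
Net pay = $2,379.20 − $844.02 = $1,535.18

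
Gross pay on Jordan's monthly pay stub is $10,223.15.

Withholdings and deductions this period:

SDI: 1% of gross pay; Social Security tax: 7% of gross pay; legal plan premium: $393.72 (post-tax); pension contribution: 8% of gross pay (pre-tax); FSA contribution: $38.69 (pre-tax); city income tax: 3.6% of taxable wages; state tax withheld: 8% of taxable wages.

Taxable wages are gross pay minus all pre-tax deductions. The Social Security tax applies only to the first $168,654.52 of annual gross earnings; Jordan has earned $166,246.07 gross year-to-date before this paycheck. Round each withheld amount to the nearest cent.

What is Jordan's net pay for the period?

Pension contribution: $10,223.15 × 0.08 = $817.85
FSA contribution: $38.69
Pre-tax total = $817.85 + $38.69 = $856.54
Taxable wages = $10,223.15 − $856.54 = $9,366.61
City income tax: $9,366.61 × 0.036 = $337.20
State tax withheld: $9,366.61 × 0.08 = $749.33
Social Security tax: only $168,654.52 − $166,246.07 = $2,408.45 of this check is subject → $2,408.45 × 0.07 = $168.59
SDI: $10,223.15 × 0.01 = $102.23
Legal plan premium: $393.72
Total deductions = $817.85 + $38.69 + $337.20 + $749.33 + $168.59 + $102.23 + $393.72 = $2,607.61
Net pay = $10,223.15 − $2,607.61 = $7,615.54

$7,615.54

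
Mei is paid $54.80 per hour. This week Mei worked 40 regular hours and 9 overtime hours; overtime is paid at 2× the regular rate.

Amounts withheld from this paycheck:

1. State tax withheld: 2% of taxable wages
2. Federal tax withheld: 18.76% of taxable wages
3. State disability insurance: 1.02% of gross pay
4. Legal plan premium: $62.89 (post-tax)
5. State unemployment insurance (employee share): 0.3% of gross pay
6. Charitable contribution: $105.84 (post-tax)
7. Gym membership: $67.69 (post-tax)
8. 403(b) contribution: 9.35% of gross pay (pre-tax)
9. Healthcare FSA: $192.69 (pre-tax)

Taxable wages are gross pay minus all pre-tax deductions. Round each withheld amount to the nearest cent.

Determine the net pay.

$1,852.01

Regular pay: 40 × $54.80 = $2,192.00
Overtime pay: 9 × $54.80 × 2 = $986.40
Gross pay = $2,192.00 + $986.40 = $3,178.40
403(b) contribution: $3,178.40 × 0.0935 = $297.18
Healthcare FSA: $192.69
Pre-tax total = $297.18 + $192.69 = $489.87
Taxable wages = $3,178.40 − $489.87 = $2,688.53
Federal tax withheld: $2,688.53 × 0.1876 = $504.37
State tax withheld: $2,688.53 × 0.02 = $53.77
State unemployment insurance (employee share): $3,178.40 × 0.003 = $9.54
State disability insurance: $3,178.40 × 0.0102 = $32.42
Legal plan premium: $62.89
Gym membership: $67.69
Charitable contribution: $105.84
Total deductions = $297.18 + $192.69 + $504.37 + $53.77 + $9.54 + $32.42 + $62.89 + $67.69 + $105.84 = $1,326.39
Net pay = $3,178.40 − $1,326.39 = $1,852.01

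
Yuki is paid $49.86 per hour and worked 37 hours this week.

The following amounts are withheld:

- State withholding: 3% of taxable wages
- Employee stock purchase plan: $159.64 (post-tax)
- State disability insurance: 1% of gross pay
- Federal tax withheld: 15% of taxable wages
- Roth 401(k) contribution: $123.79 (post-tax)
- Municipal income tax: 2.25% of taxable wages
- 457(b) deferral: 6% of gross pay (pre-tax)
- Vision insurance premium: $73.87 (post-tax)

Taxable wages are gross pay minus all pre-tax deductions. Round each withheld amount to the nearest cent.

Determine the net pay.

Gross pay: 37 × $49.86 = $1844.82
457(b) deferral: $1844.82 × 0.06 = $110.69
Taxable wages = $1844.82 − $110.69 = $1734.13
Federal tax withheld: $1734.13 × 0.15 = $260.12
State withholding: $1734.13 × 0.03 = $52.02
Municipal income tax: $1734.13 × 0.0225 = $39.02
State disability insurance: $1844.82 × 0.01 = $18.45
Roth 401(k) contribution: $123.79
Vision insurance premium: $73.87
Employee stock purchase plan: $159.64
Total deductions = $110.69 + $260.12 + $52.02 + $39.02 + $18.45 + $123.79 + $73.87 + $159.64 = $837.60
Net pay = $1844.82 − $837.60 = $1007.22

$1007.22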